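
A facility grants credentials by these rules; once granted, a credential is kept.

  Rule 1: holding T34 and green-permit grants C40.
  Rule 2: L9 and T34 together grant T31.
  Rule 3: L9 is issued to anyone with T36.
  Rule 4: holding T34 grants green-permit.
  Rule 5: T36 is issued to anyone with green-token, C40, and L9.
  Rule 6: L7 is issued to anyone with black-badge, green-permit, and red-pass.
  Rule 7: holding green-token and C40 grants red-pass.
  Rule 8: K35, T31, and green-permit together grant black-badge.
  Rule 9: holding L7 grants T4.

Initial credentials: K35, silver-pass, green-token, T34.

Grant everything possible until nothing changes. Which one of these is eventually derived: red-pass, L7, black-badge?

red-pass

Holding T34 grants green-permit (Rule 4).
Holding T34 and green-permit grants C40 (Rule 1).
Holding green-token and C40 grants red-pass (Rule 7).
black-badge would need K35, T31, and green-permit (Rule 8), but T31 is never granted. L7 would need black-badge, green-permit, and red-pass (Rule 6), but black-badge is never granted.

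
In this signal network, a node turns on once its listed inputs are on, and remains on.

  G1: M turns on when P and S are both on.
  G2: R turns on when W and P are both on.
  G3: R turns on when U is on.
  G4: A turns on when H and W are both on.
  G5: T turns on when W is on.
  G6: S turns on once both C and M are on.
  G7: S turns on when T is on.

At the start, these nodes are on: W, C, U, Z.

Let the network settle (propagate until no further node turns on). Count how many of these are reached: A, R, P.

1

G3: U on → R on.
A would need H and W (G4), but H never turns on.
R: reached.
No rule produces P, and it is not given.
Reached: R — 1 of the 3.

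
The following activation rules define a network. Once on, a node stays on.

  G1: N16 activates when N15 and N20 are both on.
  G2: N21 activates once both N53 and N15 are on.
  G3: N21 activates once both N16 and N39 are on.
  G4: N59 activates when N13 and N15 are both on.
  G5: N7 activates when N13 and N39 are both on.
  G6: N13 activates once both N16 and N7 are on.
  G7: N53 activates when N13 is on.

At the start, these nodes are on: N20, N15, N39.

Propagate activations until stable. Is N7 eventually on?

No

N7 would need N13 and N39 (G5), but N13 never turns on.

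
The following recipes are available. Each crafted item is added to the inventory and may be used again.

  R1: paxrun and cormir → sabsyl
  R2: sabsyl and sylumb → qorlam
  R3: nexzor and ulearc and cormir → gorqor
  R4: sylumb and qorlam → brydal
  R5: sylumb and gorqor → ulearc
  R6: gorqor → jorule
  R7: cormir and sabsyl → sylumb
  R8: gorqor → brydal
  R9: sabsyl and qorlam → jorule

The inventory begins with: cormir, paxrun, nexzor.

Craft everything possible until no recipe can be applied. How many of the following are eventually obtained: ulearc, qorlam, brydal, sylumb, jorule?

paxrun and cormir → sabsyl (R1).
cormir and sabsyl → sylumb (R7).
Using R2, sabsyl and sylumb make qorlam.
sylumb and qorlam → brydal (R4).
Using R9, sabsyl and qorlam make jorule.
ulearc would need sylumb and gorqor (R5), but gorqor is never obtained.
qorlam: reached.
brydal: reached.
sylumb: reached.
jorule: reached.
Reached: qorlam, brydal, sylumb, and jorule — 4 of the 5.

4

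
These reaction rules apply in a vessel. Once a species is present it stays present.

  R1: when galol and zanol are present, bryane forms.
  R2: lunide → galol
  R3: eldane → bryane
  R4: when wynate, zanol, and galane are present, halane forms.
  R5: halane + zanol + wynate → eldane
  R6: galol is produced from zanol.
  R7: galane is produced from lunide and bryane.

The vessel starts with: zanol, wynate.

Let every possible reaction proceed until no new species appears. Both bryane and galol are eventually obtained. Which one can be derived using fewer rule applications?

galol: zanol present → galol forms (R6). [1 rule application]
bryane: zanol present → galol forms (R6). galol and zanol present → bryane forms (R1). [2 rule applications]
galol needs fewer.

galol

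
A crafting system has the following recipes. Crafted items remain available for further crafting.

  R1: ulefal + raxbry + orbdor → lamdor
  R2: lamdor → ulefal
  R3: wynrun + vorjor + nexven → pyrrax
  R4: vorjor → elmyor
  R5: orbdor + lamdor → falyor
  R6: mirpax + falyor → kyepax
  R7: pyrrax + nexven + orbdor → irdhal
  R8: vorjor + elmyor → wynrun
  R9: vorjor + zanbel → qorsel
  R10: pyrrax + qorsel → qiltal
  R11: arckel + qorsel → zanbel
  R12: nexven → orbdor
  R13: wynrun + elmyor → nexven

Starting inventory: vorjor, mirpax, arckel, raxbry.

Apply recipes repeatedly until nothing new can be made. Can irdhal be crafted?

Using R4, vorjor makes elmyor.
Using R8, vorjor and elmyor make wynrun.
Using R13, wynrun and elmyor make nexven.
wynrun + vorjor + nexven → pyrrax (R3).
Using R12, nexven makes orbdor.
pyrrax + nexven + orbdor → irdhal (R7).

Yes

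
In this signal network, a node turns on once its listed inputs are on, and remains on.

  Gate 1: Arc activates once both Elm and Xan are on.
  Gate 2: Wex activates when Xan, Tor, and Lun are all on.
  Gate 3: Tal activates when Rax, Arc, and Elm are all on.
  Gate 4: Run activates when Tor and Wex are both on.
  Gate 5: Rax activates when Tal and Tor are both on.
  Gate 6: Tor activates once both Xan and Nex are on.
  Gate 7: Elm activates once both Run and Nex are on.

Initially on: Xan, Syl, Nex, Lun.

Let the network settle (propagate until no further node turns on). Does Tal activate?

Tal would need Rax, Arc, and Elm (Gate 3), but Rax never turns on.

No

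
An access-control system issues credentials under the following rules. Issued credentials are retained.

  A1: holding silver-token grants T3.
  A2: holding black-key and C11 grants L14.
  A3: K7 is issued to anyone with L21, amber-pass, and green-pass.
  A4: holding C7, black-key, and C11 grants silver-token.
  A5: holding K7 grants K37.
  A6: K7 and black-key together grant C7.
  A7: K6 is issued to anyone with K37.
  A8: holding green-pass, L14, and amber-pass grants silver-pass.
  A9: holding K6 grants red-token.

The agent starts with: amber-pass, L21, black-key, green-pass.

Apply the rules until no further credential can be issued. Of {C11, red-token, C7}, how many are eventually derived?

2

Holding L21, amber-pass, and green-pass grants K7 (A3).
Holding K7 grants K37 (A5).
Holding K7 and black-key grants C7 (A6).
Holding K37 grants K6 (A7).
Holding K6 grants red-token (A9).
No rule produces C11, and it is not given.
red-token: reached.
C7: reached.
Reached: red-token and C7 — 2 of the 3.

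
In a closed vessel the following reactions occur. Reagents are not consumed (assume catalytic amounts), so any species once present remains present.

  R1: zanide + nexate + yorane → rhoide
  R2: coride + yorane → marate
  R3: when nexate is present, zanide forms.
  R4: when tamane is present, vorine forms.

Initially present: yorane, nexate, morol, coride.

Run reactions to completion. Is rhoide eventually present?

Yes

nexate present → zanide forms (R3).
zanide, nexate, and yorane present → rhoide forms (R1).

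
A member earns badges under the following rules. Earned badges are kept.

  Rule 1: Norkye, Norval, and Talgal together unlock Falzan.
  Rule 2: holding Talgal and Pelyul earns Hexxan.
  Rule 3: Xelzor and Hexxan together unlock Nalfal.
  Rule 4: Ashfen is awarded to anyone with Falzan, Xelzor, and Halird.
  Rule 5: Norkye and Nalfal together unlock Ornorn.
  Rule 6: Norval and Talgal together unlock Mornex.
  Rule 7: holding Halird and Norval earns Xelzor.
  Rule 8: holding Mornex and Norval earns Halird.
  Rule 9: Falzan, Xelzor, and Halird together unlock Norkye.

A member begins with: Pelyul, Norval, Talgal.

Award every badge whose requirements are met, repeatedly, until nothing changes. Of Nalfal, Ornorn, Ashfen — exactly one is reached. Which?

Nalfal

With Norval and Talgal, Mornex is earned (Rule 6).
With Talgal and Pelyul, Hexxan is earned (Rule 2).
With Mornex and Norval, Halird is earned (Rule 8).
With Halird and Norval, Xelzor is earned (Rule 7).
With Xelzor and Hexxan, Nalfal is earned (Rule 3).
Ashfen would need Falzan, Xelzor, and Halird (Rule 4), but Falzan is never earned. Ornorn would need Norkye and Nalfal (Rule 5), but Norkye is never earned.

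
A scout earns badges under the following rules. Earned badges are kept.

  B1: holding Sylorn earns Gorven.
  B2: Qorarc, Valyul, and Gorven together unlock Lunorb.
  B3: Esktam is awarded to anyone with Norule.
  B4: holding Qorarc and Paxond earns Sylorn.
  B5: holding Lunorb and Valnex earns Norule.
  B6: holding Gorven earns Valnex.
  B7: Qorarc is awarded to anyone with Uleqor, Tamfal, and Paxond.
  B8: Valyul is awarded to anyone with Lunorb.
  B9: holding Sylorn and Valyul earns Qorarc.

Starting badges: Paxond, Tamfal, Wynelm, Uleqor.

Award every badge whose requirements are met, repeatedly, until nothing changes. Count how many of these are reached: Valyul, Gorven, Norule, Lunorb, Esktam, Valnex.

With Uleqor, Tamfal, and Paxond, Qorarc is earned (B7).
With Qorarc and Paxond, Sylorn is earned (B4).
With Sylorn, Gorven is earned (B1).
With Gorven, Valnex is earned (B6).
Valyul would need Lunorb (B8), but Lunorb is never earned.
Gorven: reached.
Norule would need Lunorb and Valnex (B5), but Lunorb is never earned.
Lunorb would need Qorarc, Valyul, and Gorven (B2), but Valyul is never earned.
Esktam would need Norule (B3), but Norule is never earned.
Valnex: reached.
Reached: Gorven and Valnex — 2 of the 6.

2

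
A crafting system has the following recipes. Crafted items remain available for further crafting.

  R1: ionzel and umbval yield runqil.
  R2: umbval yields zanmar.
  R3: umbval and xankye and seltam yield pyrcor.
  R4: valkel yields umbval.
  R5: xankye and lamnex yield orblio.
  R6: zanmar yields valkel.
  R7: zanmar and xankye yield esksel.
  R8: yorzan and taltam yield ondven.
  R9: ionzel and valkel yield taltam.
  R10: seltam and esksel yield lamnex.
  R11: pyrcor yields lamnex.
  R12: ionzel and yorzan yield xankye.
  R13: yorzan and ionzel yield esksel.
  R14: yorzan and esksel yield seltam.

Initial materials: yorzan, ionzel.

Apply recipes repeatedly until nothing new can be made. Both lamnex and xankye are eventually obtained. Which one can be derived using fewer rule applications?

xankye

xankye: ionzel and yorzan → xankye (R12). [1 rule application]
lamnex: yorzan and ionzel → esksel (R13). Using R14, yorzan and esksel make seltam. seltam and esksel → lamnex (R10). [3 rule applications]
xankye needs fewer.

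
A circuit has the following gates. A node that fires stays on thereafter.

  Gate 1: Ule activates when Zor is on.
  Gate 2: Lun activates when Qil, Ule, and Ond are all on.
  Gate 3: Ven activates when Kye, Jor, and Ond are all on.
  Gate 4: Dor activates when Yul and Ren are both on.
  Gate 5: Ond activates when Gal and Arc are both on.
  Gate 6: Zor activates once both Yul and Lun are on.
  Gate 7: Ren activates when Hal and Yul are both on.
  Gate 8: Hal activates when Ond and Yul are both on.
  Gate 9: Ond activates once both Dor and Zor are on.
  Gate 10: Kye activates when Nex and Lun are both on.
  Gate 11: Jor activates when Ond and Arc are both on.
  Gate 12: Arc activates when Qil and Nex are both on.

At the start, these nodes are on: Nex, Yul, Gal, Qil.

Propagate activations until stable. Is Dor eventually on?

Gate 12: Qil and Nex on → Arc on.
Gal and Arc are on, so Ond activates (Gate 5).
Gate 8: Ond and Yul on → Hal on.
Hal and Yul are on, so Ren activates (Gate 7).
Gate 4: Yul and Ren on → Dor on.

Yes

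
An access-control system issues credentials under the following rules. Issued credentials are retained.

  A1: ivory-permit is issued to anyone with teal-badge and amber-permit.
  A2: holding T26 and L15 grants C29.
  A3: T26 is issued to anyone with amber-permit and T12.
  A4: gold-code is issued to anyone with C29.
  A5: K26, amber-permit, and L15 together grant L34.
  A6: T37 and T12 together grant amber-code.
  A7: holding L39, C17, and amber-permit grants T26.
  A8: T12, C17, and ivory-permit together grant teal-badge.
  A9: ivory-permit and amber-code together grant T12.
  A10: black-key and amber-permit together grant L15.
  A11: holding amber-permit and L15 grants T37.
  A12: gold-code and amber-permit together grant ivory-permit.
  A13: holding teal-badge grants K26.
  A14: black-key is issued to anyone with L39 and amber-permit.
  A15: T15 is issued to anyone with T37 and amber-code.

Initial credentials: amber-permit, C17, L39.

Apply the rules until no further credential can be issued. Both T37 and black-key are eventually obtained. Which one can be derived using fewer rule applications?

black-key

black-key: Holding L39 and amber-permit grants black-key (A14). [1 rule application]
T37: Holding L39 and amber-permit grants black-key (A14). Holding black-key and amber-permit grants L15 (A10). Holding amber-permit and L15 grants T37 (A11). [3 rule applications]
black-key needs fewer.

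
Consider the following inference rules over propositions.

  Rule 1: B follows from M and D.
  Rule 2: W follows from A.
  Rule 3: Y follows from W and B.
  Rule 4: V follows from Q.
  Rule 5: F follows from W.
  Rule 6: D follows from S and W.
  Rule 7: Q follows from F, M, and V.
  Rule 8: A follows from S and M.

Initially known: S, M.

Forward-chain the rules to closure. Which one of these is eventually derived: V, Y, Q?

Y

S and M hold, so A follows (Rule 8).
A holds, so W follows (Rule 2).
From S and W, Rule 6 gives D.
M and D hold, so B follows (Rule 1).
From W and B, Rule 3 gives Y.
V would need Q (Rule 4), but Q is never established. Q would need F, M, and V (Rule 7), but V is never established.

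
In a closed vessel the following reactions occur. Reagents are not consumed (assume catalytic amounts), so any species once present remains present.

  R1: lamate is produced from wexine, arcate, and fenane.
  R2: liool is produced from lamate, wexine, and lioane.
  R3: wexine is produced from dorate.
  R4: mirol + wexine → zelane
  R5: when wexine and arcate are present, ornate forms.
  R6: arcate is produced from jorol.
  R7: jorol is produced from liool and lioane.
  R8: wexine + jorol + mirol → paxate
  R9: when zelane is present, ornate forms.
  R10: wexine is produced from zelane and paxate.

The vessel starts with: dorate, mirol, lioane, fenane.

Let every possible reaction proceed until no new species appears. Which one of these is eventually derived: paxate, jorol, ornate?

ornate

dorate present → wexine forms (R3).
mirol and wexine present → zelane forms (R4).
zelane present → ornate forms (R9).
paxate would need wexine, jorol, and mirol (R8), but jorol never forms. jorol would need liool and lioane (R7), but liool never forms.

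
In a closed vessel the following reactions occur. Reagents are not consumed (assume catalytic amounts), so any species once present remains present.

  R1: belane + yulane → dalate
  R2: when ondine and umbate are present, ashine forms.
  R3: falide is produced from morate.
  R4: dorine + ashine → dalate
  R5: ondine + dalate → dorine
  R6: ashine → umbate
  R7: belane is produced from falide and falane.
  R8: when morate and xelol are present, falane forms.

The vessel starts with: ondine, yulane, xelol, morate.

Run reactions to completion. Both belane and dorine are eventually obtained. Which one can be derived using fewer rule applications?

belane

belane: morate and xelol present → falane forms (R8). morate present → falide forms (R3). falide and falane present → belane forms (R7). [3 rule applications]
dorine: morate and xelol present → falane forms (R8). morate present → falide forms (R3). falide and falane present → belane forms (R7). belane and yulane present → dalate forms (R1). ondine and dalate present → dorine forms (R5). [5 rule applications]
belane needs fewer.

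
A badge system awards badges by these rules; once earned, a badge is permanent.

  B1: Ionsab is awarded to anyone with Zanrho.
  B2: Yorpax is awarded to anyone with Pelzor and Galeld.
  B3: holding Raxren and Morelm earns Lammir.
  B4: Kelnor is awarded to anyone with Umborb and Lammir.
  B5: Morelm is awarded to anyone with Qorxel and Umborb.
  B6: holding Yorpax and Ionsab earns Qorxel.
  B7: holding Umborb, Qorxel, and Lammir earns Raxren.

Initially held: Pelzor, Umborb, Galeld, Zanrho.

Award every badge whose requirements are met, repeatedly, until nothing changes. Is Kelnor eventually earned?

Kelnor would need Umborb and Lammir (B4), but Lammir is never earned.

No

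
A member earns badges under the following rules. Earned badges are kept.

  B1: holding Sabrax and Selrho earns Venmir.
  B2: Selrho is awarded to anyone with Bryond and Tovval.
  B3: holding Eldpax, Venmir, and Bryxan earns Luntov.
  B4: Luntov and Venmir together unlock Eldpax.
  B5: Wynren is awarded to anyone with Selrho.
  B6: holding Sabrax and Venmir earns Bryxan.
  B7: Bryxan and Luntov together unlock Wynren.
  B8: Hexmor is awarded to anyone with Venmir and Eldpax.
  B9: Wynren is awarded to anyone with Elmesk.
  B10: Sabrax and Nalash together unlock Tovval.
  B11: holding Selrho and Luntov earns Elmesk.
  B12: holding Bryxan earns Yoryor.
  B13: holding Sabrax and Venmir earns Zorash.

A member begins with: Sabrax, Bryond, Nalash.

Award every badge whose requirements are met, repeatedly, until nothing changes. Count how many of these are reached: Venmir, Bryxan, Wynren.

3

With Sabrax and Nalash, Tovval is earned (B10).
With Bryond and Tovval, Selrho is earned (B2).
With Sabrax and Selrho, Venmir is earned (B1).
With Selrho, Wynren is earned (B5).
With Sabrax and Venmir, Bryxan is earned (B6).
Venmir: reached.
Bryxan: reached.
Wynren: reached.
All 3 are reached.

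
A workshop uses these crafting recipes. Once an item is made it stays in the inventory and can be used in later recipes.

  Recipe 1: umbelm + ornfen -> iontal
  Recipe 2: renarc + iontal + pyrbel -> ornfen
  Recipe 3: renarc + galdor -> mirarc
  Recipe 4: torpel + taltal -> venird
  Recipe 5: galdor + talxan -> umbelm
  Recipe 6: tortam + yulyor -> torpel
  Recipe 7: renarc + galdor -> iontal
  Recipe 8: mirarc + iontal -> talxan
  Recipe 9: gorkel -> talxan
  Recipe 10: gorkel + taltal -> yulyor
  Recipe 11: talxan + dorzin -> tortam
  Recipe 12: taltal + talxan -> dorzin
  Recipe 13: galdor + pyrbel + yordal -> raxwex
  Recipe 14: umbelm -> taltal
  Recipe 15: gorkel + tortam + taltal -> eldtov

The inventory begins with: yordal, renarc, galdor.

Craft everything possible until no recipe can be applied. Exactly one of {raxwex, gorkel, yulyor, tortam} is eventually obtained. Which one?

tortam

Using Recipe 3, renarc and galdor make mirarc.
renarc + galdor -> iontal (Recipe 7).
mirarc + iontal -> talxan (Recipe 8).
Using Recipe 5, galdor and talxan make umbelm.
umbelm -> taltal (Recipe 14).
Using Recipe 12, taltal and talxan make dorzin.
Using Recipe 11, talxan and dorzin make tortam.
yulyor would need gorkel and taltal (Recipe 10), but gorkel is never obtained. No rule produces gorkel, and it is not given. raxwex would need galdor, pyrbel, and yordal (Recipe 13), but pyrbel is never obtained.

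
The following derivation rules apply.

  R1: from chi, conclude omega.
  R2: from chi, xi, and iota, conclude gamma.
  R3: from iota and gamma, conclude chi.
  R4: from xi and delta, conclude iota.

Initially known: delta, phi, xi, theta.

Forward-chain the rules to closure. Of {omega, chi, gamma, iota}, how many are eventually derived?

xi and delta hold, so iota follows (R4).
omega would need chi (R1), but chi is never established.
chi would need iota and gamma (R3), but gamma is never established.
gamma would need chi, xi, and iota (R2), but chi is never established.
iota: reached.
Reached: iota — 1 of the 4.

1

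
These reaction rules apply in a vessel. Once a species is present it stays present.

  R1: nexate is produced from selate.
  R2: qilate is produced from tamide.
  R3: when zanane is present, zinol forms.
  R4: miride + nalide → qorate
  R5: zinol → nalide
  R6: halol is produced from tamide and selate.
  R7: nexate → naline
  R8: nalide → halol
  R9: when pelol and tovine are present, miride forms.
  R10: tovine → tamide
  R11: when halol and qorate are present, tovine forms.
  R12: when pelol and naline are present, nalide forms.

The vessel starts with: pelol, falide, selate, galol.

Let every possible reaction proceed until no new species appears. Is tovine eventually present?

No

tovine would need halol and qorate (R11), but qorate never forms.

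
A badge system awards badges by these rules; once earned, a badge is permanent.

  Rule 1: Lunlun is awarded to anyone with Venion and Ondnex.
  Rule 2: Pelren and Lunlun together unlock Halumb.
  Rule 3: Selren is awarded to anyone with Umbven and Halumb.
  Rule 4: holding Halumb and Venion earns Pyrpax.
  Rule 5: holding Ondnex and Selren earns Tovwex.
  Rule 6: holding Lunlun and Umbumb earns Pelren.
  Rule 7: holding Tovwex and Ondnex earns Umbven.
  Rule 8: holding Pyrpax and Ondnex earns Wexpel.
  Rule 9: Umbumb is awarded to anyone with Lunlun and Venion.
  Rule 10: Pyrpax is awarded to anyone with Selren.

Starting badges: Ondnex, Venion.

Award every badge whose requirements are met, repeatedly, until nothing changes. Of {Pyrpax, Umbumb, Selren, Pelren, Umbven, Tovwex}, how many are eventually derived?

3

With Venion and Ondnex, Lunlun is earned (Rule 1).
With Lunlun and Venion, Umbumb is earned (Rule 9).
With Lunlun and Umbumb, Pelren is earned (Rule 6).
With Pelren and Lunlun, Halumb is earned (Rule 2).
With Halumb and Venion, Pyrpax is earned (Rule 4).
Pyrpax: reached.
Umbumb: reached.
Selren would need Umbven and Halumb (Rule 3), but Umbven is never earned.
Pelren: reached.
Umbven would need Tovwex and Ondnex (Rule 7), but Tovwex is never earned.
Tovwex would need Ondnex and Selren (Rule 5), but Selren is never earned.
Reached: Pyrpax, Umbumb, and Pelren — 3 of the 6.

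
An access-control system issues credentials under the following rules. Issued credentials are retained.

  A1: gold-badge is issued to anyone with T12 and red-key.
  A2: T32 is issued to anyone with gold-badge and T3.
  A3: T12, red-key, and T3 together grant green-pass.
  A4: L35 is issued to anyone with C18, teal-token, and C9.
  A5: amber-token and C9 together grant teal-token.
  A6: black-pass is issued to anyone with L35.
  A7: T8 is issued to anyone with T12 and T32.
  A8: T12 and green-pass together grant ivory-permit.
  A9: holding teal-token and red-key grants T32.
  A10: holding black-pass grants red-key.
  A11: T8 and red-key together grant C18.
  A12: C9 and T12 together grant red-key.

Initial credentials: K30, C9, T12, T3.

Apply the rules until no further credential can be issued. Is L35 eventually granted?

No

L35 would need C18, teal-token, and C9 (A4), but teal-token is never granted.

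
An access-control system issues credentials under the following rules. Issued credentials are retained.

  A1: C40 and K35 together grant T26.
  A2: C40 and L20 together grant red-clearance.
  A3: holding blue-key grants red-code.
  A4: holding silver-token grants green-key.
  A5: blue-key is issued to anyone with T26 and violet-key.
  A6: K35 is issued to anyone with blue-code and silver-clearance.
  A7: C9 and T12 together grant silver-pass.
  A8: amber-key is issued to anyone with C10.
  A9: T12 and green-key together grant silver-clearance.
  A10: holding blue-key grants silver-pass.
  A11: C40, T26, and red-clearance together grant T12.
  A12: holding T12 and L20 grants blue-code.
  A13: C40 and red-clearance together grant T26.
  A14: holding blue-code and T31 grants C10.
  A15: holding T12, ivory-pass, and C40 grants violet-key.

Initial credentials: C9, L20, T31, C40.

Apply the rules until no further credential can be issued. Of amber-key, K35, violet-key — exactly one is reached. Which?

Holding C40 and L20 grants red-clearance (A2).
Holding C40 and red-clearance grants T26 (A13).
Holding C40, T26, and red-clearance grants T12 (A11).
Holding T12 and L20 grants blue-code (A12).
Holding blue-code and T31 grants C10 (A14).
Holding C10 grants amber-key (A8).
K35 would need blue-code and silver-clearance (A6), but silver-clearance is never granted. violet-key would need T12, ivory-pass, and C40 (A15), but ivory-pass is never granted.

amber-key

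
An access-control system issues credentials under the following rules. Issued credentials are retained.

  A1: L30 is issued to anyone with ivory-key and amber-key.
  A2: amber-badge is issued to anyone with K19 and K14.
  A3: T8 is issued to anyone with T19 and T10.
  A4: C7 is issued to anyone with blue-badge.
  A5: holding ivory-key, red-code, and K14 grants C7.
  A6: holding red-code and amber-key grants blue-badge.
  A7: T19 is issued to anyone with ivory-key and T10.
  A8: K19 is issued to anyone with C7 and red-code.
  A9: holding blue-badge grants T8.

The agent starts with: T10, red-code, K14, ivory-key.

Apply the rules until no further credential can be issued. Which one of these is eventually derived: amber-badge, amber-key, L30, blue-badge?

Holding ivory-key, red-code, and K14 grants C7 (A5).
Holding C7 and red-code grants K19 (A8).
Holding K19 and K14 grants amber-badge (A2).
blue-badge would need red-code and amber-key (A6), but amber-key is never granted. No rule produces amber-key, and it is not given. L30 would need ivory-key and amber-key (A1), but amber-key is never granted.

amber-badge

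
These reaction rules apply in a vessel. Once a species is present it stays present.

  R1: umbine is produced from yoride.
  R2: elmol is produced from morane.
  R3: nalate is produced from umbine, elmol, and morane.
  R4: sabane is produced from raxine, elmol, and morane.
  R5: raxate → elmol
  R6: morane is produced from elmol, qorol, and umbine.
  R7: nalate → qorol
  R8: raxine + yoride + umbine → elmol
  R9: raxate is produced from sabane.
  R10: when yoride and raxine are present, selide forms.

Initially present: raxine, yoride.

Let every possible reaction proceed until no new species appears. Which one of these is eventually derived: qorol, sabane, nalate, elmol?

yoride present → umbine forms (R1).
raxine, yoride, and umbine present → elmol forms (R8).
nalate would need umbine, elmol, and morane (R3), but morane never forms. sabane would need raxine, elmol, and morane (R4), but morane never forms. qorol would need nalate (R7), but nalate never forms.

elmol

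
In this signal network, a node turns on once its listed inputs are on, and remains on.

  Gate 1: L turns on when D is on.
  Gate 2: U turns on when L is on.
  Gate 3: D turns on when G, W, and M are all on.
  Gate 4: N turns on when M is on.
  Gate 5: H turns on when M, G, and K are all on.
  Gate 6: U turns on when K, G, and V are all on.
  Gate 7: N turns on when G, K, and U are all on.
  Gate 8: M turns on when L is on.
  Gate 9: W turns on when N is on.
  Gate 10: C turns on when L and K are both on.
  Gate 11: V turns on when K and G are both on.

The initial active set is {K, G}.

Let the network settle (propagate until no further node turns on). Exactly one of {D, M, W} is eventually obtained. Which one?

Gate 11: K and G on → V on.
K, G, and V are on, so U turns on (Gate 6).
Gate 7: G, K, and U on → N on.
N is on, so W turns on (Gate 9).
D would need G, W, and M (Gate 3), but M never turns on. M would need L (Gate 8), but L never turns on.

W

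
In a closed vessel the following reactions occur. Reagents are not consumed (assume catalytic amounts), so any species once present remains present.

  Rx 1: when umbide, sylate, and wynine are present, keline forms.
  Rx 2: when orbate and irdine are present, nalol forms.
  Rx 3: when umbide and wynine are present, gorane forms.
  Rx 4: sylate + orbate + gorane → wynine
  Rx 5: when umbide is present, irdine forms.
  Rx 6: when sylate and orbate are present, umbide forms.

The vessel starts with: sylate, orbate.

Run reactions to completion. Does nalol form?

Yes

sylate and orbate present → umbide forms (Rx 6).
umbide present → irdine forms (Rx 5).
orbate and irdine present → nalol forms (Rx 2).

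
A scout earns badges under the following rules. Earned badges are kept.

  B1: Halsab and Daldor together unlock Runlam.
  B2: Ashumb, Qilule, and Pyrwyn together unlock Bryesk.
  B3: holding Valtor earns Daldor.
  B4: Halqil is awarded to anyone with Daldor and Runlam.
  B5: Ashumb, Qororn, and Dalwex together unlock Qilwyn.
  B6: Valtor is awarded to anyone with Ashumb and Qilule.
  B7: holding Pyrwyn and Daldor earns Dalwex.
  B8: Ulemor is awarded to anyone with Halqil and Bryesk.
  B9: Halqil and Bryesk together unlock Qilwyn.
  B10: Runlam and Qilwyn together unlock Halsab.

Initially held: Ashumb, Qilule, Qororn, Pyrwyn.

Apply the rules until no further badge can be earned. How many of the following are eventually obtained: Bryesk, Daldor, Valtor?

3

With Ashumb, Qilule, and Pyrwyn, Bryesk is earned (B2).
With Ashumb and Qilule, Valtor is earned (B6).
With Valtor, Daldor is earned (B3).
Bryesk: reached.
Daldor: reached.
Valtor: reached.
All 3 are reached.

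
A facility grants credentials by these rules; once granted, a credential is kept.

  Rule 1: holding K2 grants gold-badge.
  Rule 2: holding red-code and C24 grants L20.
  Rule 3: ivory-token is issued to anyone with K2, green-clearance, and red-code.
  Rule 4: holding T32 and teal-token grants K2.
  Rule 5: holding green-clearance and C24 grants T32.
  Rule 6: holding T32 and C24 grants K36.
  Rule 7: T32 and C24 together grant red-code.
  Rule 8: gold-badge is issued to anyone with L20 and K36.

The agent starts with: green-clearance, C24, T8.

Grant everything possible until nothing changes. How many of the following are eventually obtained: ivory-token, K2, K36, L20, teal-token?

2

Holding green-clearance and C24 grants T32 (Rule 5).
Holding T32 and C24 grants red-code (Rule 7).
Holding T32 and C24 grants K36 (Rule 6).
Holding red-code and C24 grants L20 (Rule 2).
ivory-token would need K2, green-clearance, and red-code (Rule 3), but K2 is never granted.
K2 would need T32 and teal-token (Rule 4), but teal-token is never granted.
K36: reached.
L20: reached.
No rule produces teal-token, and it is not given.
Reached: K36 and L20 — 2 of the 5.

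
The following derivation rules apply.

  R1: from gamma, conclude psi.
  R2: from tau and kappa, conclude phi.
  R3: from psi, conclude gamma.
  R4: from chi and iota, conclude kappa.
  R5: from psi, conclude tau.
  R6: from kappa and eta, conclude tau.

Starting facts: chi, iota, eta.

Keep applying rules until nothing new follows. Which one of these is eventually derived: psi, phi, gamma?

phi

chi and iota hold, so kappa follows (R4).
kappa and eta hold, so tau follows (R6).
From tau and kappa, R2 gives phi.
gamma would need psi (R3), but psi is never established. psi would need gamma (R1), but gamma is never established.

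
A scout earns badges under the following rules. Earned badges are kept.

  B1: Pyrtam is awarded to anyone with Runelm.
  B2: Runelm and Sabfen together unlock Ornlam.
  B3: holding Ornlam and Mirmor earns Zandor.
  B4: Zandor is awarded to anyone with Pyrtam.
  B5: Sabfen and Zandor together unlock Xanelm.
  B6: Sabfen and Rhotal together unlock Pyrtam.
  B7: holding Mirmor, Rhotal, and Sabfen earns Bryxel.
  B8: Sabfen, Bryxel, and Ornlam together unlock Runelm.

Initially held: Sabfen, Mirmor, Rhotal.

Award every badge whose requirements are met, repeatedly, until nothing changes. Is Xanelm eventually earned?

Yes

With Sabfen and Rhotal, Pyrtam is earned (B6).
With Pyrtam, Zandor is earned (B4).
With Sabfen and Zandor, Xanelm is earned (B5).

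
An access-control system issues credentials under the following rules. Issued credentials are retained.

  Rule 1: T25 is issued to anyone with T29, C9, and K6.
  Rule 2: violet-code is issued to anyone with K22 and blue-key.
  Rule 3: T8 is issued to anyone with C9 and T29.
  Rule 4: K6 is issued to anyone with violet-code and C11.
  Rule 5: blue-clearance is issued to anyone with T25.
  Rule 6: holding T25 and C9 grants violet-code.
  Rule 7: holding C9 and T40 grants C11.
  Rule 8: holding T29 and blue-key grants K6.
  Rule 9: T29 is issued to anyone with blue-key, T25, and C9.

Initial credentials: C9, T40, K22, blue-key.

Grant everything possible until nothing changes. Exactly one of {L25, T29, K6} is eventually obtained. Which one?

K6

Holding C9 and T40 grants C11 (Rule 7).
Holding K22 and blue-key grants violet-code (Rule 2).
Holding violet-code and C11 grants K6 (Rule 4).
T29 would need blue-key, T25, and C9 (Rule 9), but T25 is never granted. No rule produces L25, and it is not given.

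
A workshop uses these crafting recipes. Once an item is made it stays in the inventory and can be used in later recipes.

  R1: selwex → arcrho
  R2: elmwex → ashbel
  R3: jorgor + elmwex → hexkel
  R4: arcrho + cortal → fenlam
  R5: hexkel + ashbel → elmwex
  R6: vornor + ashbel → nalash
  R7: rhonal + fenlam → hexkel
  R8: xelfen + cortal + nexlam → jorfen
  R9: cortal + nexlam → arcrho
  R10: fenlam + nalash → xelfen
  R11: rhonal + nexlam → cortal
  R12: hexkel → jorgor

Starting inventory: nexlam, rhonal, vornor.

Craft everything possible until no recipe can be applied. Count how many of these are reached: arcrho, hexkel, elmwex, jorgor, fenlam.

4

rhonal + nexlam → cortal (R11).
cortal + nexlam → arcrho (R9).
Using R4, arcrho and cortal make fenlam.
rhonal + fenlam → hexkel (R7).
Using R12, hexkel makes jorgor.
arcrho: reached.
hexkel: reached.
elmwex would need hexkel and ashbel (R5), but ashbel is never obtained.
jorgor: reached.
fenlam: reached.
Reached: arcrho, hexkel, jorgor, and fenlam — 4 of the 5.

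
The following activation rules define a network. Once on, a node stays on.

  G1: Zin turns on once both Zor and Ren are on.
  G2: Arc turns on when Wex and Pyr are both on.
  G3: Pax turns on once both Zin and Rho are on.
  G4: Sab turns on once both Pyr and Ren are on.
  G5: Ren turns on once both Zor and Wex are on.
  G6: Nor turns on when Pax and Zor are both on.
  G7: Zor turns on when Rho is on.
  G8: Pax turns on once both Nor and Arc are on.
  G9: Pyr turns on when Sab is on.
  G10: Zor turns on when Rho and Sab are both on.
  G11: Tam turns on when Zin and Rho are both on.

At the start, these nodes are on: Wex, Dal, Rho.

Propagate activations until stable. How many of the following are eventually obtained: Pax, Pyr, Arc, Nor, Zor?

Rho is on, so Zor turns on (G7).
G5: Zor and Wex on → Ren on.
G1: Zor and Ren on → Zin on.
Zin and Rho are on, so Pax turns on (G3).
G6: Pax and Zor on → Nor on.
Pax: reached.
Pyr would need Sab (G9), but Sab never turns on.
Arc would need Wex and Pyr (G2), but Pyr never turns on.
Nor: reached.
Zor: reached.
Reached: Pax, Nor, and Zor — 3 of the 5.

3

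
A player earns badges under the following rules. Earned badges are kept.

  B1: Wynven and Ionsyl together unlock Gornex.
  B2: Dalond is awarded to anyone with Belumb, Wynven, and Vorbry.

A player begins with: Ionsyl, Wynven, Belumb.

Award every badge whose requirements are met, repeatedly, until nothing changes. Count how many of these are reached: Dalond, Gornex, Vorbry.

1

With Wynven and Ionsyl, Gornex is earned (B1).
Dalond would need Belumb, Wynven, and Vorbry (B2), but Vorbry is never earned.
Gornex: reached.
No rule produces Vorbry, and it is not given.
Reached: Gornex — 1 of the 3.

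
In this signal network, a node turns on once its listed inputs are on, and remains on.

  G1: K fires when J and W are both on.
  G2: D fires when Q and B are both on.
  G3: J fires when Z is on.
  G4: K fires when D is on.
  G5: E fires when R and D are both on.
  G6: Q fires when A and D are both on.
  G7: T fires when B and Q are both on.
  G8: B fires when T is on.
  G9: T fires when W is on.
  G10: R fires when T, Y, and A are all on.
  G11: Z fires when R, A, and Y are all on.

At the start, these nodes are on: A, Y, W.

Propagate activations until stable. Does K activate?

Yes

W is on, so T fires (G9).
G10: T, Y, and A on → R on.
G11: R, A, and Y on → Z on.
G3: Z on → J on.
J and W are on, so K fires (G1).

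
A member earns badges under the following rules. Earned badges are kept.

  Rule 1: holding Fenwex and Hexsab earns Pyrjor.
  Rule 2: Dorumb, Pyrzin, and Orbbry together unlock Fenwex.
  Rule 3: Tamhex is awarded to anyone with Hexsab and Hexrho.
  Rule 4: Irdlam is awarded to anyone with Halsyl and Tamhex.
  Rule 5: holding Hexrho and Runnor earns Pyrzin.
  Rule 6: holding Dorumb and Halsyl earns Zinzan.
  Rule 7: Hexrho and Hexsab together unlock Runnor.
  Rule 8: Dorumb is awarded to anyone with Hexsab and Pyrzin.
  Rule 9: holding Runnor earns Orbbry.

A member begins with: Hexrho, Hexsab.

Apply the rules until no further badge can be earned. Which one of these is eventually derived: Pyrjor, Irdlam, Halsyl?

Pyrjor

With Hexrho and Hexsab, Runnor is earned (Rule 7).
With Hexrho and Runnor, Pyrzin is earned (Rule 5).
With Runnor, Orbbry is earned (Rule 9).
With Hexsab and Pyrzin, Dorumb is earned (Rule 8).
With Dorumb, Pyrzin, and Orbbry, Fenwex is earned (Rule 2).
With Fenwex and Hexsab, Pyrjor is earned (Rule 1).
Irdlam would need Halsyl and Tamhex (Rule 4), but Halsyl is never earned. No rule produces Halsyl, and it is not given.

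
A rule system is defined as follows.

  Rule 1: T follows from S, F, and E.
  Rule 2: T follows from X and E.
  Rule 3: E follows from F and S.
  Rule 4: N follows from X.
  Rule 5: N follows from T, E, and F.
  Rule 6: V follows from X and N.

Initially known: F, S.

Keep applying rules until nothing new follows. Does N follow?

Yes

F and S hold, so E follows (Rule 3).
S, F, and E hold, so T follows (Rule 1).
From T, E, and F, Rule 5 gives N.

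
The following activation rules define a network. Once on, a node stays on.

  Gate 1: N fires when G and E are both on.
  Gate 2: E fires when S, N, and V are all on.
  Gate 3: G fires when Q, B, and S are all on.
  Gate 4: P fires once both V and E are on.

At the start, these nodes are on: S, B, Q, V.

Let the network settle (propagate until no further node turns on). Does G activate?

Gate 3: Q, B, and S on → G on.

Yes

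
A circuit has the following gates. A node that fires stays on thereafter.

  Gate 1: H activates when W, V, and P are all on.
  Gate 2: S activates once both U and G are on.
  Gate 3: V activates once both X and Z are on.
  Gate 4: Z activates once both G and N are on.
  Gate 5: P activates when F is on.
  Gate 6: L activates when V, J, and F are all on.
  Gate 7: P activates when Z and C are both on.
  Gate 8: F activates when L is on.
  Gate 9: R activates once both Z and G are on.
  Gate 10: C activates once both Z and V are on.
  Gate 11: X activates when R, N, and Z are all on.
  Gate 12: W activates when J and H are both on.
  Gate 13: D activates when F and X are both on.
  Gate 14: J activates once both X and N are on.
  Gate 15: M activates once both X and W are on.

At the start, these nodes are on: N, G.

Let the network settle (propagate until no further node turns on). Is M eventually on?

No

M would need X and W (Gate 15), but W never turns on.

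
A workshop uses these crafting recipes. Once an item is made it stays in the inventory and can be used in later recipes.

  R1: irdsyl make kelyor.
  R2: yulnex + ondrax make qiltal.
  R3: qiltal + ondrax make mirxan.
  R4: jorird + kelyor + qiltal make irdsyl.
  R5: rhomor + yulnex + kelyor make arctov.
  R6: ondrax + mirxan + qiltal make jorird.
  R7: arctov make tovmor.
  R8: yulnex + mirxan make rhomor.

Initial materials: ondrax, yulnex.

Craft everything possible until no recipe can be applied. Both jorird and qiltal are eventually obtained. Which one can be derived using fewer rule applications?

qiltal: yulnex + ondrax → qiltal (R2). [1 rule application]
jorird: yulnex + ondrax → qiltal (R2). qiltal + ondrax → mirxan (R3). ondrax + mirxan + qiltal → jorird (R6). [3 rule applications]
qiltal needs fewer.

qiltal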